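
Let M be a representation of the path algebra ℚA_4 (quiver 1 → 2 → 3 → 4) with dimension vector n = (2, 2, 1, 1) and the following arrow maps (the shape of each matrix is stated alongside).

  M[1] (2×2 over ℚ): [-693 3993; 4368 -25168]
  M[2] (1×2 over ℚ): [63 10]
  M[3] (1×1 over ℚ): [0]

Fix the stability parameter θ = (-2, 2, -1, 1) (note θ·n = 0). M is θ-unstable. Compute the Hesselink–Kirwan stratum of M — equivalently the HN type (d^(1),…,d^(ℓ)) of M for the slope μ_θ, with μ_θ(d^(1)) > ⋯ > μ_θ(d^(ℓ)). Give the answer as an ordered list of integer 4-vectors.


Interval decomposition of M: I[1,1], I[1,3], I[2,2], I[4,4].
HN type (ℓ=4): μ^(1)=2; μ^(2)=1; μ^(3)=1/2; μ^(4)=-2

((0, 1, 0, 0); (0, 0, 0, 1); (0, 1, 1, 0); (2, 0, 0, 0))


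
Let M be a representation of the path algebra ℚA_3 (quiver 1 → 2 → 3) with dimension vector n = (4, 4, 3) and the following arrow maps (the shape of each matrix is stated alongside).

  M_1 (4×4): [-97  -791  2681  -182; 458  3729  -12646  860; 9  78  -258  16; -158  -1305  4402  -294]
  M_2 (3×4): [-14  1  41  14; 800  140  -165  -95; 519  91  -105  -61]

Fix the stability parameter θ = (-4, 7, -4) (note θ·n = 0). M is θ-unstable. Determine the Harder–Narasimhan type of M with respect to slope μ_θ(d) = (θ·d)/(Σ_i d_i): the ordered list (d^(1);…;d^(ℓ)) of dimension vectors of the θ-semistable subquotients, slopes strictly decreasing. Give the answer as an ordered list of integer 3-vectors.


Interval decomposition of M: I[1,2], I[1,3]^3.
HN type (ℓ=3): μ^(1)=7; μ^(2)=3/2; μ^(3)=-4

((0, 1, 0); (0, 3, 3); (4, 0, 0))


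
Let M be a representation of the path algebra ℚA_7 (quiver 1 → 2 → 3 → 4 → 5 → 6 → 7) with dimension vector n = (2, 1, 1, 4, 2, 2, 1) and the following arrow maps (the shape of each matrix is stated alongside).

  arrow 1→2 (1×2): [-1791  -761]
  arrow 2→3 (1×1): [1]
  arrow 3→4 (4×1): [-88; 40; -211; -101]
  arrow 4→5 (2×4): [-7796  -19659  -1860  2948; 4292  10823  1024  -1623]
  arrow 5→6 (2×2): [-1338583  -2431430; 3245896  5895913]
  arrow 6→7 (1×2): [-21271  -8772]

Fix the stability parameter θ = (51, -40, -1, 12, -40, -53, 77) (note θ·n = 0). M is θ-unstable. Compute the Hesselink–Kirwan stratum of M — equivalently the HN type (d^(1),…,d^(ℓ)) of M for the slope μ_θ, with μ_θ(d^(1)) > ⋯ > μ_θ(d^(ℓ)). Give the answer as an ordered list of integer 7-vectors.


Barcode: M ≅ I[1,1], I[1,7], I[4,4]^2, I[4,6]. HN layers by μ_θ (5 steps, strictly decreasing):
  μ^(1)=77; μ^(2)=51; μ^(3)=12; μ^(4)=-71/6; μ^(5)=-27

((0, 0, 0, 0, 0, 0, 1); (1, 0, 0, 0, 0, 0, 0); (0, 0, 0, 2, 0, 0, 0); (1, 1, 1, 1, 1, 1, 0); (0, 0, 0, 1, 1, 1, 0))


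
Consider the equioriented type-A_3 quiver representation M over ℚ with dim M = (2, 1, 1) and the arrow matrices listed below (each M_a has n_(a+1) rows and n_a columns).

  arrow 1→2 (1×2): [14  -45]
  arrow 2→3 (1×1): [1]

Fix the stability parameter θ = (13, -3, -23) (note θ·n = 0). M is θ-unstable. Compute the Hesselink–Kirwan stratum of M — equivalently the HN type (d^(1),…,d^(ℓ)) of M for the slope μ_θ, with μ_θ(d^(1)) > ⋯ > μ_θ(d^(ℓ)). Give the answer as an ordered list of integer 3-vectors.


Via rank(M_{q-1}∘⋯∘M_p): M ≅ I[1,1], I[1,3].
μ_θ-semistable layers: μ^(1)=13; μ^(2)=-13/3

((1, 0, 0); (1, 1, 1))


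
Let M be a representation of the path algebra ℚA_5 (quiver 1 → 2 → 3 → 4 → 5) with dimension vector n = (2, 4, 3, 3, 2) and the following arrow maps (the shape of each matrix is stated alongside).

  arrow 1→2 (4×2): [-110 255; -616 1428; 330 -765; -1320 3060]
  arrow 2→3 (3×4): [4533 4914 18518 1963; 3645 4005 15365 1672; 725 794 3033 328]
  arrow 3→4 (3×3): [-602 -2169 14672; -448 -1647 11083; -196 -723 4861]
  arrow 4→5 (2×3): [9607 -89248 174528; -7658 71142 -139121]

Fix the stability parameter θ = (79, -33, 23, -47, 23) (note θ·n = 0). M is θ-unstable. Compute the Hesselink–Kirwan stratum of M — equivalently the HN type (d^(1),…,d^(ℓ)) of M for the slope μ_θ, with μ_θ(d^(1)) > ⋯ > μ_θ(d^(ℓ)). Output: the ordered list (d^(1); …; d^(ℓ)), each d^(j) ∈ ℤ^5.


Barcode: M ≅ I[1,1], I[1,3], I[2,2], I[2,5]^2, I[4,4]. HN layers by μ_θ (5 steps, strictly decreasing):
  μ^(1)=79; μ^(2)=23; μ^(3)=-12; μ^(4)=-33; μ^(5)=-47

((1, 0, 0, 0, 0); (1, 1, 1, 0, 2); (0, 0, 2, 2, 0); (0, 3, 0, 0, 0); (0, 0, 0, 1, 0))


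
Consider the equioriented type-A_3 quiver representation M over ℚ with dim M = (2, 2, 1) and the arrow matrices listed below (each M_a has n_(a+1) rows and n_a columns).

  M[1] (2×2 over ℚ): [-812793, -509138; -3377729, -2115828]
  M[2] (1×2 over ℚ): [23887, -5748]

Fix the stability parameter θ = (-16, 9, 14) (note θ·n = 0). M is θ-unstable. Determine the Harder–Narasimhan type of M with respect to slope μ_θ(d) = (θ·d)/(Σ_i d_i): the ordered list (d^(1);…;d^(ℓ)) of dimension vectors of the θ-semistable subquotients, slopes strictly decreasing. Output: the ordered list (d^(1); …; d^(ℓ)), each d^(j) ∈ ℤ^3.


Interval decomposition of M: I[1,2], I[1,3].
HN type (ℓ=3): μ^(1)=14; μ^(2)=9; μ^(3)=-16

((0, 0, 1); (0, 2, 0); (2, 0, 0))


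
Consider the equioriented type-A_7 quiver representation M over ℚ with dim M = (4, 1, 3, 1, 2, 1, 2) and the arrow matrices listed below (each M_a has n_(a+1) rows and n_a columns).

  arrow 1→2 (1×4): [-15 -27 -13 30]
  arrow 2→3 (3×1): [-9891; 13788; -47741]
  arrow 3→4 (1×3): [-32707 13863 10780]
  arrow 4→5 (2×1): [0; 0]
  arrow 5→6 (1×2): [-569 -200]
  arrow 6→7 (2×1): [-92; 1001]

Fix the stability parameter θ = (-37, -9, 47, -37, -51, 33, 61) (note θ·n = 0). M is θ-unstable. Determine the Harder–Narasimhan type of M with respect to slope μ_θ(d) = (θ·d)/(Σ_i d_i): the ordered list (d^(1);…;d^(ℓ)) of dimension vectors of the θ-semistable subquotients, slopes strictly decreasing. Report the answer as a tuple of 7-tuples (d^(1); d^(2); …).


Interval decomposition of M: I[1,1]^3, I[1,4], I[3,3]^2, I[5,5], I[5,7], I[7,7].
HN type (ℓ=7): μ^(1)=61; μ^(2)=47; μ^(3)=33; μ^(4)=5; μ^(5)=-9; μ^(6)=-37; μ^(7)=-51

((0, 0, 0, 0, 0, 0, 2); (0, 0, 2, 0, 0, 0, 0); (0, 0, 0, 0, 0, 1, 0); (0, 0, 1, 1, 0, 0, 0); (0, 1, 0, 0, 0, 0, 0); (4, 0, 0, 0, 0, 0, 0); (0, 0, 0, 0, 2, 0, 0))


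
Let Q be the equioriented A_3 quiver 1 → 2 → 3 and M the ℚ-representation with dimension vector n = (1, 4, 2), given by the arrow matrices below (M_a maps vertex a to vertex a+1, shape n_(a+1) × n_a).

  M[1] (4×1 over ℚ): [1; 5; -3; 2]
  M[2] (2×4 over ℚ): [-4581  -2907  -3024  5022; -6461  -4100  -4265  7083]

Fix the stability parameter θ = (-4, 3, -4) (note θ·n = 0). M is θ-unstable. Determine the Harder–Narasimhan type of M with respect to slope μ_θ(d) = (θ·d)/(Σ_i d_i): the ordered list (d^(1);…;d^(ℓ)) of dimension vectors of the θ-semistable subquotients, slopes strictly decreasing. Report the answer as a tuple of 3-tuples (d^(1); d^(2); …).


Via rank(M_{q-1}∘⋯∘M_p): M ≅ I[1,2], I[2,2], I[2,3]^2.
μ_θ-semistable layers: μ^(1)=3; μ^(2)=-1/2; μ^(3)=-4

((0, 2, 0); (0, 2, 2); (1, 0, 0))


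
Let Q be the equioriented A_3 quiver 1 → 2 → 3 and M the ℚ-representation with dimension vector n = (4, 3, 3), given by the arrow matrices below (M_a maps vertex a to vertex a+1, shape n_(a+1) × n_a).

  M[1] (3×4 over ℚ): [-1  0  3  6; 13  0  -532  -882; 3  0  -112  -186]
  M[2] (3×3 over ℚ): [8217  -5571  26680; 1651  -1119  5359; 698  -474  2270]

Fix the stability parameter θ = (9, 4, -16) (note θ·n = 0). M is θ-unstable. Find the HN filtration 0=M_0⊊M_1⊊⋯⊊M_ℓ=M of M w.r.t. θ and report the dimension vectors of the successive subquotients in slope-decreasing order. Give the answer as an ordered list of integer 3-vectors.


Via rank(M_{q-1}∘⋯∘M_p): M ≅ I[1,1], I[1,2], I[1,3]^2, I[3,3].
μ_θ-semistable layers: μ^(1)=9; μ^(2)=13/2; μ^(3)=-1; μ^(4)=-16

((1, 0, 0); (1, 1, 0); (2, 2, 2); (0, 0, 1))


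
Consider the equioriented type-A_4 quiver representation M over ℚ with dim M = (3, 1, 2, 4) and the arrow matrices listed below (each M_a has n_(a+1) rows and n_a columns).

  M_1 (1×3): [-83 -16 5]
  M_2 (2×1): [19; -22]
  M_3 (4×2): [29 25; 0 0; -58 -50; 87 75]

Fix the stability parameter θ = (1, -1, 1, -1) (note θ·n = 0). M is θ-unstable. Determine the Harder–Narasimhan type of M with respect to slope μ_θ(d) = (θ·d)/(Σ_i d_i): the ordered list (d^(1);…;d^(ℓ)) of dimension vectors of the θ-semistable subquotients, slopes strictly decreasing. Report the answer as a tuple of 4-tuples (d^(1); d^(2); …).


Barcode: M ≅ I[1,1]^2, I[1,4], I[3,3], I[4,4]^3. HN layers by μ_θ (3 steps, strictly decreasing):
  μ^(1)=1; μ^(2)=0; μ^(3)=-1

((2, 0, 1, 0); (1, 1, 1, 1); (0, 0, 0, 3))


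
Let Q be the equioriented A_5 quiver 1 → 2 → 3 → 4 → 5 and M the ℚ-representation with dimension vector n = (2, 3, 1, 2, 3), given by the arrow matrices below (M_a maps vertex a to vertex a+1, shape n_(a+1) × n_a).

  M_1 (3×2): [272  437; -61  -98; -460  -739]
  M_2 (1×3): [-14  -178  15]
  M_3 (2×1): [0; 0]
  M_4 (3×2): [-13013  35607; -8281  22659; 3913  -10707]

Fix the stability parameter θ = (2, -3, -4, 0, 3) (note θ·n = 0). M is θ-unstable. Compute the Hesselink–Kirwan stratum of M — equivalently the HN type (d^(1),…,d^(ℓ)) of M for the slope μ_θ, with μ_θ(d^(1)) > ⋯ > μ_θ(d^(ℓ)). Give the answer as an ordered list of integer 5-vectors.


Interval decomposition of M: I[1,2], I[1,3], I[2,2], I[4,4], I[4,5], I[5,5]^2.
HN type (ℓ=5): μ^(1)=3; μ^(2)=0; μ^(3)=-1/2; μ^(4)=-5/3; μ^(5)=-3

((0, 0, 0, 0, 3); (0, 0, 0, 2, 0); (1, 1, 0, 0, 0); (1, 1, 1, 0, 0); (0, 1, 0, 0, 0))


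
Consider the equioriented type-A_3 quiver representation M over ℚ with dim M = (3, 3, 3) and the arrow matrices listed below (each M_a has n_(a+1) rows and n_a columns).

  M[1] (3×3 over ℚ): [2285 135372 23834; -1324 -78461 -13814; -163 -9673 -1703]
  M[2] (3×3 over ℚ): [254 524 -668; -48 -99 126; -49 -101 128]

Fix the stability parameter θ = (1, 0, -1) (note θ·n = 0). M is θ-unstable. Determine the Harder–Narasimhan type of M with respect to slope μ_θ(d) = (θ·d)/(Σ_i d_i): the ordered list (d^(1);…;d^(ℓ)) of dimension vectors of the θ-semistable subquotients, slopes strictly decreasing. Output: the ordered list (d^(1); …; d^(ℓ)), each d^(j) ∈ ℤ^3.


Barcode: M ≅ I[1,2], I[1,3]^2, I[3,3]. HN layers by μ_θ (3 steps, strictly decreasing):
  μ^(1)=1/2; μ^(2)=0; μ^(3)=-1

((1, 1, 0); (2, 2, 2); (0, 0, 1))


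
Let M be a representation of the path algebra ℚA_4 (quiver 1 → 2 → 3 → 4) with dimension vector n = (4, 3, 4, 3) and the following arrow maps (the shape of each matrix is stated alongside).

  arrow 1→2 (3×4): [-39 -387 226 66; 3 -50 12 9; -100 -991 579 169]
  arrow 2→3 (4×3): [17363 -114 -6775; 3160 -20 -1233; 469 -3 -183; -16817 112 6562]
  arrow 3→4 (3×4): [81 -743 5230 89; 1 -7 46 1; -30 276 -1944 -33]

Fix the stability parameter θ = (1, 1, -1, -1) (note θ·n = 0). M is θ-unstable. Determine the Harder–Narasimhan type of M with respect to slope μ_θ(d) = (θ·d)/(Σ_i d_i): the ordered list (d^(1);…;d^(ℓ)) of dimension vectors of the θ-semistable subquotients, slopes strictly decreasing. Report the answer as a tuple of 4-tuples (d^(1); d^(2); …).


Via rank(M_{q-1}∘⋯∘M_p): M ≅ I[1,1], I[1,3]^2, I[1,4], I[3,4], I[4,4].
μ_θ-semistable layers: μ^(1)=1; μ^(2)=1/3; μ^(3)=0; μ^(4)=-1

((1, 0, 0, 0); (2, 2, 2, 0); (1, 1, 1, 1); (0, 0, 1, 2))


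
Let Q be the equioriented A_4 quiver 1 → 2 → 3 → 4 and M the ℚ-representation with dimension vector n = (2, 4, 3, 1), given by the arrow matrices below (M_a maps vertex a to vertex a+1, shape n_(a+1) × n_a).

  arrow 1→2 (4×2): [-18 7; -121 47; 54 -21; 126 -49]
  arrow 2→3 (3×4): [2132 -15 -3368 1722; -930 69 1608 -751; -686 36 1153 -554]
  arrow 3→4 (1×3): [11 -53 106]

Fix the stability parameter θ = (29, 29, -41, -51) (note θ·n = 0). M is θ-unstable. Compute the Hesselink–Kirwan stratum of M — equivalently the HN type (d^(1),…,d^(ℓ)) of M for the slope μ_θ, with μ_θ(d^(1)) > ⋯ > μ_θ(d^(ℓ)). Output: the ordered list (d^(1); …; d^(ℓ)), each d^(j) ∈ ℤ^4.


Via rank(M_{q-1}∘⋯∘M_p): M ≅ I[1,3], I[1,4], I[2,2], I[2,3].
μ_θ-semistable layers: μ^(1)=29; μ^(2)=17/3; μ^(3)=-6; μ^(4)=-17/2

((0, 1, 0, 0); (1, 1, 1, 0); (0, 1, 1, 0); (1, 1, 1, 1))


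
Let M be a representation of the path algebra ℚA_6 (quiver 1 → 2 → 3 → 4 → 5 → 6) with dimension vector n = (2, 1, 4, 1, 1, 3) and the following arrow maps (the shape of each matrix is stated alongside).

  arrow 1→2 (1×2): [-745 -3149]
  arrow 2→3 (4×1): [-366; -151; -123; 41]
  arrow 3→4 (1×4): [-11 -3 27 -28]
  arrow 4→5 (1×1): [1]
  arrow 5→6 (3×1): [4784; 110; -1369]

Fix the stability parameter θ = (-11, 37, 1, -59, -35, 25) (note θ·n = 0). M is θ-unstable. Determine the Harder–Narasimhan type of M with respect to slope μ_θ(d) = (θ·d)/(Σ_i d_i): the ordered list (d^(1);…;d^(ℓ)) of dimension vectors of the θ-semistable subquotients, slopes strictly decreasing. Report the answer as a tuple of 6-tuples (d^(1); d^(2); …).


Via rank(M_{q-1}∘⋯∘M_p): M ≅ I[1,1], I[1,6], I[3,3]^3, I[6,6]^2.
μ_θ-semistable layers: μ^(1)=25; μ^(2)=1; μ^(3)=-11; μ^(4)=-67/5

((0, 0, 0, 0, 0, 3); (0, 0, 3, 0, 0, 0); (1, 0, 0, 0, 0, 0); (1, 1, 1, 1, 1, 0))


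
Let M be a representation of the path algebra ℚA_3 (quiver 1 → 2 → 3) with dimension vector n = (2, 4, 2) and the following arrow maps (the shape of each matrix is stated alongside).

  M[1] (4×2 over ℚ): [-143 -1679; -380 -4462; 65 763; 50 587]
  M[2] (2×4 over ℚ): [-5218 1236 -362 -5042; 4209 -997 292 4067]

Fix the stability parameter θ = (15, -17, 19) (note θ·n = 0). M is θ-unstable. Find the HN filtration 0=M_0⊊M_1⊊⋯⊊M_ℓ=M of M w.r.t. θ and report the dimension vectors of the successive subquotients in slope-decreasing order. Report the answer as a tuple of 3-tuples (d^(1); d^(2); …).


Via rank(M_{q-1}∘⋯∘M_p): M ≅ I[1,3]^2, I[2,2]^2.
μ_θ-semistable layers: μ^(1)=19; μ^(2)=-1; μ^(3)=-17

((0, 0, 2); (2, 2, 0); (0, 2, 0))


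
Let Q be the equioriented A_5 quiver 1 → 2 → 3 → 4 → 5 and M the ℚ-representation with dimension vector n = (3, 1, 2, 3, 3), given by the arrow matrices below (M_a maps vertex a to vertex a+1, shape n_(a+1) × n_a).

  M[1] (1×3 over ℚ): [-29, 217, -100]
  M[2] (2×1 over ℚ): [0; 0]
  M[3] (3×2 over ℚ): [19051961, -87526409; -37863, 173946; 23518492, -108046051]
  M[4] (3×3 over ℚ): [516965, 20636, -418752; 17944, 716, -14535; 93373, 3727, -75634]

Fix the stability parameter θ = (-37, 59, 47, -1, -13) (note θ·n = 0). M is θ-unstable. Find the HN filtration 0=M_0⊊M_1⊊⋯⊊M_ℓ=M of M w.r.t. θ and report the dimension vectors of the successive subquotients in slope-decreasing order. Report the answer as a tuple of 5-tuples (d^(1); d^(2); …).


Via rank(M_{q-1}∘⋯∘M_p): M ≅ I[1,1]^2, I[1,2], I[3,5]^2, I[4,5].
μ_θ-semistable layers: μ^(1)=59; μ^(2)=11; μ^(3)=-7; μ^(4)=-37

((0, 1, 0, 0, 0); (0, 0, 2, 2, 2); (0, 0, 0, 1, 1); (3, 0, 0, 0, 0))


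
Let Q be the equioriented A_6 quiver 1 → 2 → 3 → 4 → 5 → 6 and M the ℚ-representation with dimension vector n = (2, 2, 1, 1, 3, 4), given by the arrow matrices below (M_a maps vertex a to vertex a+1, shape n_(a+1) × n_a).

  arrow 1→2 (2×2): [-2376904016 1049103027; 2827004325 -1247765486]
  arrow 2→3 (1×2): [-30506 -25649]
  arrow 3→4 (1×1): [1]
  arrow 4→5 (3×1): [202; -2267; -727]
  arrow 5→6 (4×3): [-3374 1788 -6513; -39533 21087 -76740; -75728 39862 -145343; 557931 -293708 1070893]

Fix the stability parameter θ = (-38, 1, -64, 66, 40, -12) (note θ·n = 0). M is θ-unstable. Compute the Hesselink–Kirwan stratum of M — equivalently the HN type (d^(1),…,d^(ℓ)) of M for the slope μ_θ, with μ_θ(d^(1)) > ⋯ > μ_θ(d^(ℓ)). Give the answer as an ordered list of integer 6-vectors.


Via rank(M_{q-1}∘⋯∘M_p): M ≅ I[1,2], I[1,6], I[5,6]^2, I[6,6].
μ_θ-semistable layers: μ^(1)=94/3; μ^(2)=14; μ^(3)=1; μ^(4)=-12; μ^(5)=-63/2; μ^(6)=-38

((0, 0, 0, 1, 1, 1); (0, 0, 0, 0, 2, 2); (0, 1, 0, 0, 0, 0); (0, 0, 0, 0, 0, 1); (0, 1, 1, 0, 0, 0); (2, 0, 0, 0, 0, 0))


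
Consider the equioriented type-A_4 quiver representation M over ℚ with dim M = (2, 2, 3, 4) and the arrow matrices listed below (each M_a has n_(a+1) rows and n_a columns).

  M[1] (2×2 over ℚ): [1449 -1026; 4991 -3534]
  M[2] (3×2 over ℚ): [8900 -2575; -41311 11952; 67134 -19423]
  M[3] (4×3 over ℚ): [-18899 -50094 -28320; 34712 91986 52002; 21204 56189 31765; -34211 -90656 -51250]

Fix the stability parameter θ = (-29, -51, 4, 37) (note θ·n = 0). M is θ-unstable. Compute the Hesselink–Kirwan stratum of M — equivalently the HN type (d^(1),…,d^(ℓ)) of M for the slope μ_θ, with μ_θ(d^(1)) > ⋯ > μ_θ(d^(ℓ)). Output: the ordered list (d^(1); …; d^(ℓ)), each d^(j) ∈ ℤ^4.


Barcode: M ≅ I[1,1], I[1,4], I[2,4], I[3,3], I[4,4]^2. HN layers by μ_θ (5 steps, strictly decreasing):
  μ^(1)=37; μ^(2)=4; μ^(3)=-29; μ^(4)=-40; μ^(5)=-51

((0, 0, 0, 4); (0, 0, 3, 0); (1, 0, 0, 0); (1, 1, 0, 0); (0, 1, 0, 0))


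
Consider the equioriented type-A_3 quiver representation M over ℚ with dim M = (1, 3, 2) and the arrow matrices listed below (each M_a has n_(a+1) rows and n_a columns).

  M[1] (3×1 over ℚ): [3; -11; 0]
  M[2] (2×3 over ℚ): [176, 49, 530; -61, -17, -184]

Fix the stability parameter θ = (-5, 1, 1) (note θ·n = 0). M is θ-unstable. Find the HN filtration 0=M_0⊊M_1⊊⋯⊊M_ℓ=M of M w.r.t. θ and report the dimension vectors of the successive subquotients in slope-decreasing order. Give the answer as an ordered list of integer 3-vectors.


Interval decomposition of M: I[1,3], I[2,2], I[2,3].
HN type (ℓ=2): μ^(1)=1; μ^(2)=-5

((0, 3, 2); (1, 0, 0))


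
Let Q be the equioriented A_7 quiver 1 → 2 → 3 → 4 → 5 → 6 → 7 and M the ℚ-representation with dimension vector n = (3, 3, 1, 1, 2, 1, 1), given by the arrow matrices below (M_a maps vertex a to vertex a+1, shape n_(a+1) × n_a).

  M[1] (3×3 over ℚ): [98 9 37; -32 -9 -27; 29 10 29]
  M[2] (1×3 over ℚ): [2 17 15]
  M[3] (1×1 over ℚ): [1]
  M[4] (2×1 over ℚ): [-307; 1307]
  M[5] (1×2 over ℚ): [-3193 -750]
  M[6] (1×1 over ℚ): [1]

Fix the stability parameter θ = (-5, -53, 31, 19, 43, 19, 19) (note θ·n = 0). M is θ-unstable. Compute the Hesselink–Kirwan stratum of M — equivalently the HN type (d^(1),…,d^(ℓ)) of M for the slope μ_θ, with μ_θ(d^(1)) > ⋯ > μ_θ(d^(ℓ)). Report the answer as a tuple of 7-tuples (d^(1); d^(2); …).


Interval decomposition of M: I[1,2]^2, I[1,7], I[5,5].
HN type (ℓ=4): μ^(1)=43; μ^(2)=27; μ^(3)=25; μ^(4)=-29

((0, 0, 0, 0, 1, 0, 0); (0, 0, 0, 0, 1, 1, 1); (0, 0, 1, 1, 0, 0, 0); (3, 3, 0, 0, 0, 0, 0))


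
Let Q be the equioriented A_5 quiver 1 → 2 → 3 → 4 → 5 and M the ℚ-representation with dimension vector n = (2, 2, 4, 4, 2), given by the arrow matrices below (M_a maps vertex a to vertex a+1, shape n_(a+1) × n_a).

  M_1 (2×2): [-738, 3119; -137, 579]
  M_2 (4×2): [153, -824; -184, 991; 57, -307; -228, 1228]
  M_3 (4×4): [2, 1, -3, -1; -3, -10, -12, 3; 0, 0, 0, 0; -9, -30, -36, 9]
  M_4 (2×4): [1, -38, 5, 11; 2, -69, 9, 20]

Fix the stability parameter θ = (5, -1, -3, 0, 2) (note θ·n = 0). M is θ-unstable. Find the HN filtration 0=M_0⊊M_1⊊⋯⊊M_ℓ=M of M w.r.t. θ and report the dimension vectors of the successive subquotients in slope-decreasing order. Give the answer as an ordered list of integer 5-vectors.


Interval decomposition of M: I[1,5]^2, I[3,3]^2, I[4,4]^2.
HN type (ℓ=4): μ^(1)=2; μ^(2)=1/4; μ^(3)=0; μ^(4)=-3

((0, 0, 0, 0, 2); (2, 2, 2, 2, 0); (0, 0, 0, 2, 0); (0, 0, 2, 0, 0))


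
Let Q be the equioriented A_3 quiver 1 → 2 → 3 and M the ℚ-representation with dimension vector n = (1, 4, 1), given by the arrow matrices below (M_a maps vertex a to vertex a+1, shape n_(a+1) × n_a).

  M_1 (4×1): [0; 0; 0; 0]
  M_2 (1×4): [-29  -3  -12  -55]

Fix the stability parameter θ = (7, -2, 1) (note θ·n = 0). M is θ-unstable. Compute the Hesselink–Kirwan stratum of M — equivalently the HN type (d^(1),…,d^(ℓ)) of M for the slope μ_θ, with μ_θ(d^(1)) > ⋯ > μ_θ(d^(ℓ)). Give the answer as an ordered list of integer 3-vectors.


Via rank(M_{q-1}∘⋯∘M_p): M ≅ I[1,1], I[2,2]^3, I[2,3].
μ_θ-semistable layers: μ^(1)=7; μ^(2)=1; μ^(3)=-2

((1, 0, 0); (0, 0, 1); (0, 4, 0))


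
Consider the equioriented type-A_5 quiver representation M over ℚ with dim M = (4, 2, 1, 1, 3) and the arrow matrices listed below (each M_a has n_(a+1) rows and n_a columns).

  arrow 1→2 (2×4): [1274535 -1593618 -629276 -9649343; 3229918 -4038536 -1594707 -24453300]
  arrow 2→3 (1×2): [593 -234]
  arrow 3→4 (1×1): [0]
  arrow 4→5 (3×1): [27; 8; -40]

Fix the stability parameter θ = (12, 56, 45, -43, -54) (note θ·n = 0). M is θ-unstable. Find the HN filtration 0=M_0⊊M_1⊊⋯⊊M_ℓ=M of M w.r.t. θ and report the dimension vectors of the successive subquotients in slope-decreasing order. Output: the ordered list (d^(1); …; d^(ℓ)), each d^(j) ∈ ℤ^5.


Via rank(M_{q-1}∘⋯∘M_p): M ≅ I[1,1]^2, I[1,2], I[1,3], I[4,5], I[5,5]^2.
μ_θ-semistable layers: μ^(1)=56; μ^(2)=101/2; μ^(3)=12; μ^(4)=-97/2; μ^(5)=-54

((0, 1, 0, 0, 0); (0, 1, 1, 0, 0); (4, 0, 0, 0, 0); (0, 0, 0, 1, 1); (0, 0, 0, 0, 2))


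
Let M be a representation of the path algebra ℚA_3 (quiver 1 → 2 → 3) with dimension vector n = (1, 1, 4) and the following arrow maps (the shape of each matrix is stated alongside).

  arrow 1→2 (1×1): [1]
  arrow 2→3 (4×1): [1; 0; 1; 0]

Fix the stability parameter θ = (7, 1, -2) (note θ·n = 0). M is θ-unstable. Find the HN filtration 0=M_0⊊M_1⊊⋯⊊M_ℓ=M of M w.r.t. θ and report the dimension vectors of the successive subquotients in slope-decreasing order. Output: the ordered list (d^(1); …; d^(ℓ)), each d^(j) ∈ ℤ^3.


Via rank(M_{q-1}∘⋯∘M_p): M ≅ I[1,3], I[3,3]^3.
μ_θ-semistable layers: μ^(1)=2; μ^(2)=-2

((1, 1, 1); (0, 0, 3))


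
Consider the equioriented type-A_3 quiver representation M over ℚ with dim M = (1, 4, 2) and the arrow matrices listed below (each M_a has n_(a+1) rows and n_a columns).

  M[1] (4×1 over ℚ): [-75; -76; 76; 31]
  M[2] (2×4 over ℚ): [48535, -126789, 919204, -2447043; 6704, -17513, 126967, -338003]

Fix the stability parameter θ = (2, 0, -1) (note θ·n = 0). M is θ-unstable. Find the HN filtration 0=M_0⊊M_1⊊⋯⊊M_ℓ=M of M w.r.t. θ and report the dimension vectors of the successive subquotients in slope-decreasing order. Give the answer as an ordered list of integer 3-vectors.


Barcode: M ≅ I[1,3], I[2,2]^2, I[2,3]. HN layers by μ_θ (3 steps, strictly decreasing):
  μ^(1)=1/3; μ^(2)=0; μ^(3)=-1/2

((1, 1, 1); (0, 2, 0); (0, 1, 1))


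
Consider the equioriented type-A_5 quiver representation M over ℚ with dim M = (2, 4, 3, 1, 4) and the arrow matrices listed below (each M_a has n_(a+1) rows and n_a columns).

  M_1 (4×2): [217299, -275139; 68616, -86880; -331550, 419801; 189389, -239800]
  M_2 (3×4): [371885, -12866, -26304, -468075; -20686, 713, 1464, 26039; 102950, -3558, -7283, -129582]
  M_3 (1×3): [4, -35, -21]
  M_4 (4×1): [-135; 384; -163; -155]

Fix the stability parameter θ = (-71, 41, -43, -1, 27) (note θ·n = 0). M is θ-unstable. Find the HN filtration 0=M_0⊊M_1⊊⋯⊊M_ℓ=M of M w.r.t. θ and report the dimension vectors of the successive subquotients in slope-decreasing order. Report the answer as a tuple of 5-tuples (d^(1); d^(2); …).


Interval decomposition of M: I[1,3], I[1,5], I[2,2], I[2,3], I[5,5]^3.
HN type (ℓ=4): μ^(1)=41; μ^(2)=27; μ^(3)=-1; μ^(4)=-71

((0, 1, 0, 0, 0); (0, 0, 0, 0, 4); (0, 3, 3, 1, 0); (2, 0, 0, 0, 0))


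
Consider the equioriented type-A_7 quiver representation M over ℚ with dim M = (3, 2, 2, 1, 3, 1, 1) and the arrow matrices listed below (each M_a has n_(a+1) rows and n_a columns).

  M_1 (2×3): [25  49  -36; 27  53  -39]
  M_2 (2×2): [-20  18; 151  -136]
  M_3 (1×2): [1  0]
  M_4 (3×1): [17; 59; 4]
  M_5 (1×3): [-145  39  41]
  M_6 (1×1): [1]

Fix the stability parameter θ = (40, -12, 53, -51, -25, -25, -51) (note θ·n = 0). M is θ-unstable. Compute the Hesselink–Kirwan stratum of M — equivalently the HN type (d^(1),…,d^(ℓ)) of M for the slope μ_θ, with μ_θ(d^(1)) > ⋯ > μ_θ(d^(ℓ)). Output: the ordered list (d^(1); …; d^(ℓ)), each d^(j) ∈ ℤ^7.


Interval decomposition of M: I[1,1], I[1,3], I[1,5], I[5,5], I[5,7].
HN type (ℓ=6): μ^(1)=53; μ^(2)=40; μ^(3)=14; μ^(4)=1; μ^(5)=-25; μ^(6)=-101/3

((0, 0, 1, 0, 0, 0, 0); (1, 0, 0, 0, 0, 0, 0); (1, 1, 0, 0, 0, 0, 0); (1, 1, 1, 1, 1, 0, 0); (0, 0, 0, 0, 1, 0, 0); (0, 0, 0, 0, 1, 1, 1))


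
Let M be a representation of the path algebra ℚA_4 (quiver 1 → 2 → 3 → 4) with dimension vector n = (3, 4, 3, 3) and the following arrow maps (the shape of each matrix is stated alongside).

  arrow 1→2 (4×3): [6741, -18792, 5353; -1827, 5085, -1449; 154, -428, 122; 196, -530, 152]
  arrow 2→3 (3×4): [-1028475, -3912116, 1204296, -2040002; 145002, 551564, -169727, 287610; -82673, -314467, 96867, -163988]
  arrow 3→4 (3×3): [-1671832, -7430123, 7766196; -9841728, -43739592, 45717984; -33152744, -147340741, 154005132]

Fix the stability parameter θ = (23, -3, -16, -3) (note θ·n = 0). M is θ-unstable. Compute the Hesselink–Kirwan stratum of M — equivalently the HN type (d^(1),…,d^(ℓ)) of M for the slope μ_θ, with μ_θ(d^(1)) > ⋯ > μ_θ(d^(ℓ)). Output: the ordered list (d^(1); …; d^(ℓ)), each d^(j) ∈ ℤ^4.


Barcode: M ≅ I[1,1], I[1,3]^2, I[2,2], I[2,4], I[4,4]^2. HN layers by μ_θ (4 steps, strictly decreasing):
  μ^(1)=23; μ^(2)=4/3; μ^(3)=-3; μ^(4)=-19/2

((1, 0, 0, 0); (2, 2, 2, 0); (0, 1, 0, 3); (0, 1, 1, 0))


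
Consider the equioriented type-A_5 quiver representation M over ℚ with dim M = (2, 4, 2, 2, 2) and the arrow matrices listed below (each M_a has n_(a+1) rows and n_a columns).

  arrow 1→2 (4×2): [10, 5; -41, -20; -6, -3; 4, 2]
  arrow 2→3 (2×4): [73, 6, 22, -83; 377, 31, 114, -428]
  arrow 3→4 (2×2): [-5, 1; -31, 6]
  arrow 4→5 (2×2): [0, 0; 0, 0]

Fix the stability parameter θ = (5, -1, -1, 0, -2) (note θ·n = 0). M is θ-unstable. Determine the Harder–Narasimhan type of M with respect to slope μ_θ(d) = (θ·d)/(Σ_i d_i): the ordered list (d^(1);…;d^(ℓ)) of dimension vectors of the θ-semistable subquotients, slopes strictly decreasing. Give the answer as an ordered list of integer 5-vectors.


Barcode: M ≅ I[1,4]^2, I[2,2]^2, I[5,5]^2. HN layers by μ_θ (3 steps, strictly decreasing):
  μ^(1)=3/4; μ^(2)=-1; μ^(3)=-2

((2, 2, 2, 2, 0); (0, 2, 0, 0, 0); (0, 0, 0, 0, 2))


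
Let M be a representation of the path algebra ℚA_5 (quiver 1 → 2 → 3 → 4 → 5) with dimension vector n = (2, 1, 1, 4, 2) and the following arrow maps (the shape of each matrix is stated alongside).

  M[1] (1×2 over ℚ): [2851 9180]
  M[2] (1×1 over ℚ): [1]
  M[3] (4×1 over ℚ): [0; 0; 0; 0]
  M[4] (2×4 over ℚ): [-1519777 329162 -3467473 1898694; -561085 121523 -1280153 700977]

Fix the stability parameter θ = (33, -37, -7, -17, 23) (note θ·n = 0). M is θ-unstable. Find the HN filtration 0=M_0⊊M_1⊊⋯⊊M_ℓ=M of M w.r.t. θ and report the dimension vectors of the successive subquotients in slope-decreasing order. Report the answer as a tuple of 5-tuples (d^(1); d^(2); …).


Barcode: M ≅ I[1,1], I[1,3], I[4,4]^2, I[4,5]^2. HN layers by μ_θ (4 steps, strictly decreasing):
  μ^(1)=33; μ^(2)=23; μ^(3)=-11/3; μ^(4)=-17

((1, 0, 0, 0, 0); (0, 0, 0, 0, 2); (1, 1, 1, 0, 0); (0, 0, 0, 4, 0))


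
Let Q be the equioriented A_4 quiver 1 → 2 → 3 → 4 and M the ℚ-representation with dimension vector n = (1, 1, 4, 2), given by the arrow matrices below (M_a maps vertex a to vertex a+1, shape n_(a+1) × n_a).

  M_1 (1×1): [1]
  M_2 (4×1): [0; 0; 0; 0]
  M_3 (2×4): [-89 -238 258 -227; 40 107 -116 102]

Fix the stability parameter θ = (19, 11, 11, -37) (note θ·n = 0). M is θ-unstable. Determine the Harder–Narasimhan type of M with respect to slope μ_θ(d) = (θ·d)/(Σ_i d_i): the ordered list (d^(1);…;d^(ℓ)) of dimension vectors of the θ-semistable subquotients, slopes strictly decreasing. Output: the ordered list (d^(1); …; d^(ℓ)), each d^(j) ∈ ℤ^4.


Interval decomposition of M: I[1,2], I[3,3]^2, I[3,4]^2.
HN type (ℓ=3): μ^(1)=15; μ^(2)=11; μ^(3)=-13

((1, 1, 0, 0); (0, 0, 2, 0); (0, 0, 2, 2))


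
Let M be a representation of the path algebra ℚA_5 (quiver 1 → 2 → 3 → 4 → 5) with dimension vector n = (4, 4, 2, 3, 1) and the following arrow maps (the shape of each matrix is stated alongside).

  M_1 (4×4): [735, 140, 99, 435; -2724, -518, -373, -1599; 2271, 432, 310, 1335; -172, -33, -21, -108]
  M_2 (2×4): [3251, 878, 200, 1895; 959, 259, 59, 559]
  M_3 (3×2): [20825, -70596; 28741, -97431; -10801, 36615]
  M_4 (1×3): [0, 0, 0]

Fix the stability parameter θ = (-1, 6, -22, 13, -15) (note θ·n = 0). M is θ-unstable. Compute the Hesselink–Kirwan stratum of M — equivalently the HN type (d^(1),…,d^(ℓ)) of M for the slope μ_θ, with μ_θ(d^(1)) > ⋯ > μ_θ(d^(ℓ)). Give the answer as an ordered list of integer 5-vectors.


Via rank(M_{q-1}∘⋯∘M_p): M ≅ I[1,2]^2, I[1,4]^2, I[4,4], I[5,5].
μ_θ-semistable layers: μ^(1)=13; μ^(2)=6; μ^(3)=-1; μ^(4)=-17/3; μ^(5)=-15

((0, 0, 0, 3, 0); (0, 2, 0, 0, 0); (2, 0, 0, 0, 0); (2, 2, 2, 0, 0); (0, 0, 0, 0, 1))


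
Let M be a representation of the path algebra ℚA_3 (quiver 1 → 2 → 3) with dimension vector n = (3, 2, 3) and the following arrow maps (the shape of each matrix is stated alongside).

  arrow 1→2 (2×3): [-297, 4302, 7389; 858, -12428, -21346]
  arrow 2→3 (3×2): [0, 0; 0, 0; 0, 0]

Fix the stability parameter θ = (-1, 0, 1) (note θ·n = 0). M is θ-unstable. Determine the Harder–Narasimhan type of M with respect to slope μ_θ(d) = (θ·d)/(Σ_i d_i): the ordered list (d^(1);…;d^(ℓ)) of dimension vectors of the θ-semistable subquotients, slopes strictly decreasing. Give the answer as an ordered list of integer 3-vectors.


Via rank(M_{q-1}∘⋯∘M_p): M ≅ I[1,1]^2, I[1,2], I[2,2], I[3,3]^3.
μ_θ-semistable layers: μ^(1)=1; μ^(2)=0; μ^(3)=-1

((0, 0, 3); (0, 2, 0); (3, 0, 0))


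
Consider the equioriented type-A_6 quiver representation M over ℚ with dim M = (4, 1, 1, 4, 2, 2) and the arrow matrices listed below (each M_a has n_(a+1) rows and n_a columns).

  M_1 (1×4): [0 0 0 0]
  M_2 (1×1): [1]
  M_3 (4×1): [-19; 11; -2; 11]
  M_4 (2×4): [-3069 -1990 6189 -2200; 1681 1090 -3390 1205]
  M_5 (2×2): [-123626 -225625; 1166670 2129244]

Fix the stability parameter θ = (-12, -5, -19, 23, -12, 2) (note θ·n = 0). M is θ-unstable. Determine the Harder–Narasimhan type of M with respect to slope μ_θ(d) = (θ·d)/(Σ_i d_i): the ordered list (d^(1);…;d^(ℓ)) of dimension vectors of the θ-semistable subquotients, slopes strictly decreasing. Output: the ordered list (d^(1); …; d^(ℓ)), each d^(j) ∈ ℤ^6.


Barcode: M ≅ I[1,1]^4, I[2,6], I[4,4]^2, I[4,6]. HN layers by μ_θ (3 steps, strictly decreasing):
  μ^(1)=23; μ^(2)=13/3; μ^(3)=-12

((0, 0, 0, 2, 0, 0); (0, 0, 0, 2, 2, 2); (4, 1, 1, 0, 0, 0))


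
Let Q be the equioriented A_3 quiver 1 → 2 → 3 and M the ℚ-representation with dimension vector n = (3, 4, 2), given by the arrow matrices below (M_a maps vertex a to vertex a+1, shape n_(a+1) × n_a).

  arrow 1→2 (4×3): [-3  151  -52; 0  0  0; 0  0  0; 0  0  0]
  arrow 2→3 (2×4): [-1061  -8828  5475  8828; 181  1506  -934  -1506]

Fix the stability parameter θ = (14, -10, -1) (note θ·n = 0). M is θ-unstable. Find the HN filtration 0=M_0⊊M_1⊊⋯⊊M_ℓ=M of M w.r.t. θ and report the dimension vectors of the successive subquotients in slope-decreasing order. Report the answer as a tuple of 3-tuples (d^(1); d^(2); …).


Barcode: M ≅ I[1,1]^2, I[1,3], I[2,2]^2, I[2,3]. HN layers by μ_θ (4 steps, strictly decreasing):
  μ^(1)=14; μ^(2)=1; μ^(3)=-1; μ^(4)=-10

((2, 0, 0); (1, 1, 1); (0, 0, 1); (0, 3, 0))


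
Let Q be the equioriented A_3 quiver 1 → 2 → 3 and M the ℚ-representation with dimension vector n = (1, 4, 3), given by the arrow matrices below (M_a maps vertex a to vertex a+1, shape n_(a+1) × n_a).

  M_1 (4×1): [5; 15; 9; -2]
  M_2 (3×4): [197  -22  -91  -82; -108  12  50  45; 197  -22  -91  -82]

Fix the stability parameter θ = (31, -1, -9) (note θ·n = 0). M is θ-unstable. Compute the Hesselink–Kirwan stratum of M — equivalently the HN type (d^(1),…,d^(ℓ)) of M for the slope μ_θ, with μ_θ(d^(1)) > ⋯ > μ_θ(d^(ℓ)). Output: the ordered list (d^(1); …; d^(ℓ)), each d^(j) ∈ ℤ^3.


Via rank(M_{q-1}∘⋯∘M_p): M ≅ I[1,2], I[2,2], I[2,3]^2, I[3,3].
μ_θ-semistable layers: μ^(1)=15; μ^(2)=-1; μ^(3)=-5; μ^(4)=-9

((1, 1, 0); (0, 1, 0); (0, 2, 2); (0, 0, 1))


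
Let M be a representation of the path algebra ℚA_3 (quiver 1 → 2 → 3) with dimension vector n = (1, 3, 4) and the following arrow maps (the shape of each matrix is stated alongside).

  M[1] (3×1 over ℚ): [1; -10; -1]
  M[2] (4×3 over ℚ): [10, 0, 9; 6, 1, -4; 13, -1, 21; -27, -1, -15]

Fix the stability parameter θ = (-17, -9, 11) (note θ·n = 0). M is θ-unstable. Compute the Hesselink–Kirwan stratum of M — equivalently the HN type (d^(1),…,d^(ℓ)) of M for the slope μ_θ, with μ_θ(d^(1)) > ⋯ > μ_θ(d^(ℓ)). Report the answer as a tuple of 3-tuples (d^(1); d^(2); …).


Barcode: M ≅ I[1,3], I[2,3]^2, I[3,3]. HN layers by μ_θ (3 steps, strictly decreasing):
  μ^(1)=11; μ^(2)=-9; μ^(3)=-17

((0, 0, 4); (0, 3, 0); (1, 0, 0))


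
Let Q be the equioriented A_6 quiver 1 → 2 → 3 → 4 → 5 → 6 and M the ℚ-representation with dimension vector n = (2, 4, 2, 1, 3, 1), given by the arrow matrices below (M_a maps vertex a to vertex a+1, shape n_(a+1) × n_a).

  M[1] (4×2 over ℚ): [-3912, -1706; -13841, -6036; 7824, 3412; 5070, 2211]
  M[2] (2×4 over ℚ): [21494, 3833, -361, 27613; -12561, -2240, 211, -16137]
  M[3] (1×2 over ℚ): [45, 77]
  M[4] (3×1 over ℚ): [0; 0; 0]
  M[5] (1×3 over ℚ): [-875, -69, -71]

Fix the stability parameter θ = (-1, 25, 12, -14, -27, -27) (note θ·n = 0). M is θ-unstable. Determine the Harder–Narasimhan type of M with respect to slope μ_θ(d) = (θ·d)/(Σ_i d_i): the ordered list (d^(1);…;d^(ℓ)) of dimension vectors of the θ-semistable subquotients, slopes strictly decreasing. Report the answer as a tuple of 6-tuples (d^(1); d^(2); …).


Interval decomposition of M: I[1,3], I[1,4], I[2,2]^2, I[5,5]^2, I[5,6].
HN type (ℓ=5): μ^(1)=25; μ^(2)=37/2; μ^(3)=23/3; μ^(4)=-1; μ^(5)=-27

((0, 2, 0, 0, 0, 0); (0, 1, 1, 0, 0, 0); (0, 1, 1, 1, 0, 0); (2, 0, 0, 0, 0, 0); (0, 0, 0, 0, 3, 1))


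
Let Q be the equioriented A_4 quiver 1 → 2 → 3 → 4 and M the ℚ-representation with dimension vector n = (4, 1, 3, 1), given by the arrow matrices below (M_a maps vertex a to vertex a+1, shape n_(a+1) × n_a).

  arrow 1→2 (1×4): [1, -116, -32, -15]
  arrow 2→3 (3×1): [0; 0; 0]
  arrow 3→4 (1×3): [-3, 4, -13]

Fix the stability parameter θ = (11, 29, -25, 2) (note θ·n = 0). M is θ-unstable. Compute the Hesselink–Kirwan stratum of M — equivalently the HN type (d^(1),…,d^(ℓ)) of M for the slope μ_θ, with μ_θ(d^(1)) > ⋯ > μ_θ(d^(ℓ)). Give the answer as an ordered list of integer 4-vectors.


Via rank(M_{q-1}∘⋯∘M_p): M ≅ I[1,1]^3, I[1,2], I[3,3]^2, I[3,4].
μ_θ-semistable layers: μ^(1)=29; μ^(2)=11; μ^(3)=2; μ^(4)=-25

((0, 1, 0, 0); (4, 0, 0, 0); (0, 0, 0, 1); (0, 0, 3, 0))


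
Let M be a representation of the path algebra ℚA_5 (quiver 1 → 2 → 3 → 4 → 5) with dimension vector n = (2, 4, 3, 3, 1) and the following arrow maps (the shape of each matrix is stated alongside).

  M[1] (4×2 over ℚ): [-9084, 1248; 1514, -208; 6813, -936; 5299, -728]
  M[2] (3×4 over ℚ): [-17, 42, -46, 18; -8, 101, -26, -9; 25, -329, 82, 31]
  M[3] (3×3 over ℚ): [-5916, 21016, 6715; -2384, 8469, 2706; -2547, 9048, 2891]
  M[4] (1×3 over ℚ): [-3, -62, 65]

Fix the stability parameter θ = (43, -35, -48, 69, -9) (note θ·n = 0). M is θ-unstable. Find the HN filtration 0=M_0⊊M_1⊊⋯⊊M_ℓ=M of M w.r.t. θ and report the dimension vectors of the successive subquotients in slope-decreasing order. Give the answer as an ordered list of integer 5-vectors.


Via rank(M_{q-1}∘⋯∘M_p): M ≅ I[1,1], I[1,4], I[2,2], I[2,4], I[2,5].
μ_θ-semistable layers: μ^(1)=69; μ^(2)=43; μ^(3)=30; μ^(4)=-40/3; μ^(5)=-35; μ^(6)=-83/2

((0, 0, 0, 2, 0); (1, 0, 0, 0, 0); (0, 0, 0, 1, 1); (1, 1, 1, 0, 0); (0, 1, 0, 0, 0); (0, 2, 2, 0, 0))


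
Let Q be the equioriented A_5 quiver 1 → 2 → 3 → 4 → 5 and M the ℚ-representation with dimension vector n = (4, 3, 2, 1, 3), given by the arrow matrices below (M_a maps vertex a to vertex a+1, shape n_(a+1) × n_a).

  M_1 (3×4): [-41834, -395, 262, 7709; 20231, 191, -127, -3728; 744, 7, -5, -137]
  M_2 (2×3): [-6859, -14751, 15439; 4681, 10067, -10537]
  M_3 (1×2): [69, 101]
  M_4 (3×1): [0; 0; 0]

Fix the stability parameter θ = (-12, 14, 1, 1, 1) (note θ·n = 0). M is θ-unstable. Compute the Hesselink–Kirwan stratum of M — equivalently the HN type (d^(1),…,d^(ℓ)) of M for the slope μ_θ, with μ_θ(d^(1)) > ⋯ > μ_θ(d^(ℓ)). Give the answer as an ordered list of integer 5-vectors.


Barcode: M ≅ I[1,1], I[1,2], I[1,3], I[1,4], I[5,5]^3. HN layers by μ_θ (5 steps, strictly decreasing):
  μ^(1)=14; μ^(2)=15/2; μ^(3)=16/3; μ^(4)=1; μ^(5)=-12

((0, 1, 0, 0, 0); (0, 1, 1, 0, 0); (0, 1, 1, 1, 0); (0, 0, 0, 0, 3); (4, 0, 0, 0, 0))


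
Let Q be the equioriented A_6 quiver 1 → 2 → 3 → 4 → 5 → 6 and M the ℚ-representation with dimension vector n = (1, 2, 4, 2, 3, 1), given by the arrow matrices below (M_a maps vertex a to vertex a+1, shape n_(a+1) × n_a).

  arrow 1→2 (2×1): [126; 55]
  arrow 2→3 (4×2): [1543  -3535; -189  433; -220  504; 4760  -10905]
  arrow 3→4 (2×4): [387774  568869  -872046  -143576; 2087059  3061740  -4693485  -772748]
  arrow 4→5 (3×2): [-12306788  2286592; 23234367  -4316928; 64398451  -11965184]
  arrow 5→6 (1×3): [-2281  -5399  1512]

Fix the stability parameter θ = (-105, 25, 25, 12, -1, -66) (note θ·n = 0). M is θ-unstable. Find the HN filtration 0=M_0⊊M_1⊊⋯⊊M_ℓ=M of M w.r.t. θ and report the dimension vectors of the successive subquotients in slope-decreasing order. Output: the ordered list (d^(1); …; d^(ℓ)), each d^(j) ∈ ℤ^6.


Via rank(M_{q-1}∘⋯∘M_p): M ≅ I[1,6], I[2,4], I[3,3]^2, I[5,5]^2.
μ_θ-semistable layers: μ^(1)=25; μ^(2)=62/3; μ^(3)=-1; μ^(4)=-105

((0, 0, 2, 0, 0, 0); (0, 1, 1, 1, 0, 0); (0, 1, 1, 1, 3, 1); (1, 0, 0, 0, 0, 0))


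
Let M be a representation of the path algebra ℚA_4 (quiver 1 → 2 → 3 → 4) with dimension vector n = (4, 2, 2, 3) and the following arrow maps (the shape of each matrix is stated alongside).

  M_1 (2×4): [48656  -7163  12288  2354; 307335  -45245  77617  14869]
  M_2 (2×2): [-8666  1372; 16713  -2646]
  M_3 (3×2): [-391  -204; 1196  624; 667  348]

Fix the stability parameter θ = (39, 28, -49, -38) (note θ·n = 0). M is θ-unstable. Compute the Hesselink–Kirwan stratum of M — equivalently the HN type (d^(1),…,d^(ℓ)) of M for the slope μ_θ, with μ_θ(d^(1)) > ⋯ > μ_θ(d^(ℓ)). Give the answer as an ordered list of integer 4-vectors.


Interval decomposition of M: I[1,1]^2, I[1,2], I[1,4], I[3,3], I[4,4]^2.
HN type (ℓ=5): μ^(1)=39; μ^(2)=67/2; μ^(3)=-5; μ^(4)=-38; μ^(5)=-49

((2, 0, 0, 0); (1, 1, 0, 0); (1, 1, 1, 1); (0, 0, 0, 2); (0, 0, 1, 0))


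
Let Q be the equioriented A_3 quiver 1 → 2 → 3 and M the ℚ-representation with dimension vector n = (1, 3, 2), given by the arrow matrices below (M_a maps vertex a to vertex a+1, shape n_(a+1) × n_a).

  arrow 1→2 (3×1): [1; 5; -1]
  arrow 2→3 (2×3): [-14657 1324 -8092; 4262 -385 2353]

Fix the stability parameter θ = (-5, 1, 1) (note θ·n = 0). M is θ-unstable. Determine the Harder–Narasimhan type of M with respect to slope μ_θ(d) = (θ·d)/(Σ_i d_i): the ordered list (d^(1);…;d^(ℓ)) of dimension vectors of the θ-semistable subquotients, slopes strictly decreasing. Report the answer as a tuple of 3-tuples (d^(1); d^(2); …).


Via rank(M_{q-1}∘⋯∘M_p): M ≅ I[1,3], I[2,2], I[2,3].
μ_θ-semistable layers: μ^(1)=1; μ^(2)=-5

((0, 3, 2); (1, 0, 0))
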